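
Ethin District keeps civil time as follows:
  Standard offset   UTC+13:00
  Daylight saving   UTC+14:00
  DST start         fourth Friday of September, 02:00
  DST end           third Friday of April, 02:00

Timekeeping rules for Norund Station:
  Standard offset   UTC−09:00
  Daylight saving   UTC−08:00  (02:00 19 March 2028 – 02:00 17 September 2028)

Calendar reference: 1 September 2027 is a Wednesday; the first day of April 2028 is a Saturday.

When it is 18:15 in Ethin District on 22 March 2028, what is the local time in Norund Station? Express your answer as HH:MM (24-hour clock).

20:15

1 September 2027 is a Wednesday, so the first Friday is September 3 and the fourth is September 24.
1 April 2028 is a Saturday, so the first Friday is April 7 and the third is April 21.
22 March 2028 falls between 24 September 2027 and 21 April 2028, so daylight saving is in effect and Ethin District is at UTC+14:00.
18:15 Ethin District − 14h = 04:15 UTC.
At the standard offset (UTC−09:00), 04:15 UTC − 9h = 19:15 Norund Station standard time (rolling into the previous day, 21 March 2028).
Daylight saving runs 19 March – 17 September; the standard-time date in Norund Station, 21 March 2028, is inside that window, so Norund Station is at UTC−08:00.
04:15 UTC − 8h = 20:15 Norund Station (rolling into the previous day, 21 March 2028).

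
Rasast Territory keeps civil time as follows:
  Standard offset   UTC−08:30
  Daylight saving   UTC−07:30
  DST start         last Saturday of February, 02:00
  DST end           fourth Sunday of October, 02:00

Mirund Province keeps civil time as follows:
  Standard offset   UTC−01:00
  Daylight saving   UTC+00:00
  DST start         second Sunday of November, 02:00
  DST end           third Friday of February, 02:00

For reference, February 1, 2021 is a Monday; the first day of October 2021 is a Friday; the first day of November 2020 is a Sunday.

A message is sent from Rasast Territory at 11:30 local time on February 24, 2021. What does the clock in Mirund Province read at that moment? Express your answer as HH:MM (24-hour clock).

1 February 2021 is a Monday, so Saturdays fall on 6, 13, 20, 27; the last is February 27.
1 October 2021 is a Friday, so the first Sunday is October 3 and the fourth is October 24.
Daylight saving runs 27 February – 24 October; February 24, 2021 is outside that window, so Rasast Territory is on standard time at UTC−08:30.
11:30 Rasast Territory + 8h30m = 20:00 UTC.
1 November 2020 is a Sunday, so the first Sunday is November 1 and the second is November 8.
1 February 2021 is a Monday, so the first Friday is February 5 and the third is February 19.
At the standard offset (UTC−01:00), 20:00 UTC − 1h = 19:00 Mirund Province standard time.
The standard-time date in Mirund Province, February 24, 2021, is outside the daylight-saving period (8 November 2020 – 19 February 2021), so Mirund Province is on standard time, UTC−01:00.
20:00 UTC − 1h = 19:00 Mirund Province.

19:00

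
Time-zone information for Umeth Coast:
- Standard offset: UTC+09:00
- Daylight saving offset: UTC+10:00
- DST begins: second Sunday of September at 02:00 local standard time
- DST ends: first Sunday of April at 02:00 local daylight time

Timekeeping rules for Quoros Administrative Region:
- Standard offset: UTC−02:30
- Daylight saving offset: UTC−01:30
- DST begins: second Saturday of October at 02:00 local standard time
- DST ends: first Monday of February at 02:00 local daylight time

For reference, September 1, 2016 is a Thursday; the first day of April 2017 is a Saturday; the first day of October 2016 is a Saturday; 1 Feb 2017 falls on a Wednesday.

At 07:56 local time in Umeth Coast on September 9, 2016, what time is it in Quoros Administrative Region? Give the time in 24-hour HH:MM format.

1 September 2016 is a Thursday, so the first Sunday is September 4 and the second is September 11.
1 April 2017 is a Saturday, so the first Sunday is April 2.
September 9, 2016 does not fall between 11 September 2016 and 2 April 2017, so daylight saving is not in effect and Umeth Coast is at UTC+09:00.
07:56 Umeth Coast − 9h = 22:56 UTC (rolling into the previous day, 8 September 2016).
1 October 2016 is a Saturday, so the first Saturday is October 1 and the second is October 8.
1 February 2017 is a Wednesday, so the first Monday is February 6.
At the standard offset (UTC−02:30), 22:56 UTC − 2h30m = 20:26 Quoros Administrative Region standard time.
Daylight saving runs 8 October 2016 – 6 February 2017; the standard-time date in Quoros Administrative Region, September 8, 2016, is outside that window, so Quoros Administrative Region is on standard time at UTC−02:30.
22:56 UTC − 2h30m = 20:26 Quoros Administrative Region.

20:26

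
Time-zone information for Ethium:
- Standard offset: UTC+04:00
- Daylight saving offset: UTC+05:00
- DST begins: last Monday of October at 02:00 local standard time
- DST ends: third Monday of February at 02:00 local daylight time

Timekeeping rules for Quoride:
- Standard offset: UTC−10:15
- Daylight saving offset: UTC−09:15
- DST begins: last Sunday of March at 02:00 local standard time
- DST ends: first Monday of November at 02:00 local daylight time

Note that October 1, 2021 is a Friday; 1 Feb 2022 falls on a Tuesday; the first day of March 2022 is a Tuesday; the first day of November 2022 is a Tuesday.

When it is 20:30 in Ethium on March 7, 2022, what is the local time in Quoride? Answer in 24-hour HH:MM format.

06:15

1 October 2021 is a Friday, so Mondays fall on 4, 11, 18, 25; the last is October 25.
1 February 2022 is a Tuesday, so the first Monday is February 7 and the third is February 21.
March 7, 2022 does not fall between 25 October 2021 and 21 February 2022, so daylight saving is not in effect and Ethium is at UTC+04:00.
20:30 Ethium − 4h = 16:30 UTC.
1 March 2022 is a Tuesday, so Sundays fall on 6, 13, 20, 27; the last is March 27.
1 November 2022 is a Tuesday, so the first Monday is November 7.
At the standard offset (UTC−10:15), 16:30 UTC − 10h15m = 06:15 Quoride standard time.
The standard-time date in Quoride, March 7, 2022, is outside the daylight-saving period (27 March – 7 November), so Quoride is on standard time, UTC−10:15.
16:30 UTC − 10h15m = 06:15 Quoride.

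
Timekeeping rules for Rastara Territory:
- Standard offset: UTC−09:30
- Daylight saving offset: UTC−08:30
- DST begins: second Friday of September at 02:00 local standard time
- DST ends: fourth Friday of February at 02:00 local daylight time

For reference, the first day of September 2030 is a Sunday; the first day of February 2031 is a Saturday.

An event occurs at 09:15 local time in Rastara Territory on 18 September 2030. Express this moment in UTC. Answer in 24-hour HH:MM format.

1 September 2030 is a Sunday, so the first Friday is September 6 and the second is September 13.
1 February 2031 is a Saturday, so the first Friday is February 7 and the fourth is February 28.
18 September 2030 falls between 13 September 2030 and 28 February 2031, so daylight saving is in effect and Rastara Territory is at UTC−08:30.
09:15 local + 8h30m = 17:45 UTC.

17:45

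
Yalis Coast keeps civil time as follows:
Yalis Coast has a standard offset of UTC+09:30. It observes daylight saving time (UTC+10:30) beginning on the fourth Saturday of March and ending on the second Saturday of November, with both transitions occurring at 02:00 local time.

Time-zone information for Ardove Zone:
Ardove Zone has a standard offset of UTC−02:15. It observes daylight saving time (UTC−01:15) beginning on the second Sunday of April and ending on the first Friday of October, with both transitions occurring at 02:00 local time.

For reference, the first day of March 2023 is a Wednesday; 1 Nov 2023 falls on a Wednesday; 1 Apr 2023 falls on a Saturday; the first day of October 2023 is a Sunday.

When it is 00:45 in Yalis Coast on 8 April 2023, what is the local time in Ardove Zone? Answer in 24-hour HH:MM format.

12:00

1 March 2023 is a Wednesday, so the first Saturday is March 4 and the fourth is March 25.
1 November 2023 is a Wednesday, so the first Saturday is November 4 and the second is November 11.
8 April 2023 falls between 25 March and 11 November, so daylight saving is in effect and Yalis Coast is at UTC+10:30.
00:45 Yalis Coast − 10h30m = 14:15 UTC (rolling into the previous day, 7 April 2023).
1 April 2023 is a Saturday, so the first Sunday is April 2 and the second is April 9.
1 October 2023 is a Sunday, so the first Friday is October 6.
At the standard offset (UTC−02:15), 14:15 UTC − 2h15m = 12:00 Ardove Zone standard time.
Daylight saving runs 9 April – 6 October; the standard-time date in Ardove Zone, 7 April 2023, is outside that window, so Ardove Zone is on standard time at UTC−02:15.
14:15 UTC − 2h15m = 12:00 Ardove Zone.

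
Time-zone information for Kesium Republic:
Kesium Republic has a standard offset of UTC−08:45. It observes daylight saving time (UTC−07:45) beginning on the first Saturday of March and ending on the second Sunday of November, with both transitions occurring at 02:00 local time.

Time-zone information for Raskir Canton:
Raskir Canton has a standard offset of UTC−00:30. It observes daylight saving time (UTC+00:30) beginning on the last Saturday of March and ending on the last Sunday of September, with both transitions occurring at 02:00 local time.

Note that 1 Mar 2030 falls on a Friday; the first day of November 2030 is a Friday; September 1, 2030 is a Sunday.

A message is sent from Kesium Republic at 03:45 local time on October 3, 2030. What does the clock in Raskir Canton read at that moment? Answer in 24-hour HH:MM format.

11:00

1 March 2030 is a Friday, so the first Saturday is March 2.
1 November 2030 is a Friday, so the first Sunday is November 3 and the second is November 10.
Daylight saving runs 2 March – 10 November; October 3, 2030 is inside that window, so Kesium Republic is at UTC−07:45.
03:45 Kesium Republic + 7h45m = 11:30 UTC.
1 March 2030 is a Friday, so Saturdays fall on 2, 9, 16, 23, 30; the last is March 30.
1 September 2030 is a Sunday, so Sundays fall on 1, 8, 15, 22, 29; the last is September 29.
At the standard offset (UTC−00:30), 11:30 UTC − 0h30m = 11:00 Raskir Canton standard time.
The standard-time date in Raskir Canton, October 3, 2030, does not fall between 30 March and 29 September, so daylight saving is not in effect and Raskir Canton is at UTC−00:30.
11:30 UTC − 0h30m = 11:00 Raskir Canton.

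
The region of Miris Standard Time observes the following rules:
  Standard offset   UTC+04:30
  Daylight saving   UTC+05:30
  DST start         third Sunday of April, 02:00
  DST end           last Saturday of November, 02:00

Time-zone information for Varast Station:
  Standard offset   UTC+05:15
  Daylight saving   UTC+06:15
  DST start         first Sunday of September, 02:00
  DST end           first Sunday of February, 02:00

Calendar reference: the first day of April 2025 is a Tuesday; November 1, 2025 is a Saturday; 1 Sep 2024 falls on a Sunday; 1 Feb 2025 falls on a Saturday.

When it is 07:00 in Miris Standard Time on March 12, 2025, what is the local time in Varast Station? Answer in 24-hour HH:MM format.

07:45

1 April 2025 is a Tuesday, so the first Sunday is April 6 and the third is April 20.
1 November 2025 is a Saturday, so Saturdays fall on 1, 8, 15, 22, 29; the last is November 29.
March 12, 2025 is outside the daylight-saving period (20 April – 29 November), so Miris Standard Time is on standard time, UTC+04:30.
07:00 Miris Standard Time − 4h30m = 02:30 UTC.
1 September 2024 is a Sunday, so the first Sunday is September 1.
1 February 2025 is a Saturday, so the first Sunday is February 2.
At the standard offset (UTC+05:15), 02:30 UTC + 5h15m = 07:45 Varast Station standard time.
The standard-time date in Varast Station, March 12, 2025, is outside the daylight-saving period (1 September 2024 – 2 February 2025), so Varast Station is on standard time, UTC+05:15.
02:30 UTC + 5h15m = 07:45 Varast Station.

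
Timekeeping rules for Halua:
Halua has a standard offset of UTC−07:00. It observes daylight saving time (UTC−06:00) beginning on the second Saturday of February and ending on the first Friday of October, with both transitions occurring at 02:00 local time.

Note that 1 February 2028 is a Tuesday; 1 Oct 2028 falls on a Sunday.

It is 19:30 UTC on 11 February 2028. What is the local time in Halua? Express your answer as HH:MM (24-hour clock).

12:30

1 February 2028 is a Tuesday, so the first Saturday is February 5 and the second is February 12.
1 October 2028 is a Sunday, so the first Friday is October 6.
At the standard offset (UTC−07:00), 19:30 UTC − 7h = 12:30 Halua standard time.
The standard-time date in Halua, 11 February 2028, does not fall between 12 February and 6 October, so daylight saving is not in effect and Halua is at UTC−07:00.
19:30 UTC − 7h = 12:30 local.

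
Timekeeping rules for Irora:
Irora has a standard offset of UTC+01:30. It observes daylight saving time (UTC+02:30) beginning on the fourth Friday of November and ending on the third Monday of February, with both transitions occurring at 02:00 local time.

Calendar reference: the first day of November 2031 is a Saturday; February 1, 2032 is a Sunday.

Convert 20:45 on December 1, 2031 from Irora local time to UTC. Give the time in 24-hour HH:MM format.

18:15

1 November 2031 is a Saturday, so the first Friday is November 7 and the fourth is November 28.
1 February 2032 is a Sunday, so the first Monday is February 2 and the third is February 16.
December 1, 2031 falls between 28 November 2031 and 16 February 2032, so daylight saving is in effect and Irora is at UTC+02:30.
20:45 local − 2h30m = 18:15 UTC.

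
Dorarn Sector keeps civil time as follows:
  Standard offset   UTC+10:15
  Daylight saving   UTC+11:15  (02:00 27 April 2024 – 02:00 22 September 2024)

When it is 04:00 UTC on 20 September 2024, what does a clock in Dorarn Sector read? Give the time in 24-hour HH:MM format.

At the standard offset (UTC+10:15), 04:00 UTC + 10h15m = 14:15 Dorarn Sector standard time.
Daylight saving runs 27 April – 22 September; the standard-time date in Dorarn Sector, 20 September 2024, is inside that window, so Dorarn Sector is at UTC+11:15.
04:00 UTC + 11h15m = 15:15 local.

15:15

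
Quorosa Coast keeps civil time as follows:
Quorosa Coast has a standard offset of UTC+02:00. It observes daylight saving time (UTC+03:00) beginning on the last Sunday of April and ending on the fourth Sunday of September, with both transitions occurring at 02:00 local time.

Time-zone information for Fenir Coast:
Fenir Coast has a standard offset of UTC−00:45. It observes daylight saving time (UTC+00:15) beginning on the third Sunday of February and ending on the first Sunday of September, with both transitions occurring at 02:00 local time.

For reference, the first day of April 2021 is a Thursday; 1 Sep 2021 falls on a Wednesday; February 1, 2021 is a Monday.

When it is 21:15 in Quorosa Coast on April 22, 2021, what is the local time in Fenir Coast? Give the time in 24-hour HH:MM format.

1 April 2021 is a Thursday, so Sundays fall on 4, 11, 18, 25; the last is April 25.
1 September 2021 is a Wednesday, so the first Sunday is September 5 and the fourth is September 26.
Daylight saving runs 25 April – 26 September; April 22, 2021 is outside that window, so Quorosa Coast is on standard time at UTC+02:00.
21:15 Quorosa Coast − 2h = 19:15 UTC.
1 February 2021 is a Monday, so the first Sunday is February 7 and the third is February 21.
1 September 2021 is a Wednesday, so the first Sunday is September 5.
At the standard offset (UTC−00:45), 19:15 UTC − 0h45m = 18:30 Fenir Coast standard time.
Daylight saving runs 21 February – 5 September; the standard-time date in Fenir Coast, April 22, 2021, is inside that window, so Fenir Coast is at UTC+00:15.
19:15 UTC + 0h15m = 19:30 Fenir Coast.

19:30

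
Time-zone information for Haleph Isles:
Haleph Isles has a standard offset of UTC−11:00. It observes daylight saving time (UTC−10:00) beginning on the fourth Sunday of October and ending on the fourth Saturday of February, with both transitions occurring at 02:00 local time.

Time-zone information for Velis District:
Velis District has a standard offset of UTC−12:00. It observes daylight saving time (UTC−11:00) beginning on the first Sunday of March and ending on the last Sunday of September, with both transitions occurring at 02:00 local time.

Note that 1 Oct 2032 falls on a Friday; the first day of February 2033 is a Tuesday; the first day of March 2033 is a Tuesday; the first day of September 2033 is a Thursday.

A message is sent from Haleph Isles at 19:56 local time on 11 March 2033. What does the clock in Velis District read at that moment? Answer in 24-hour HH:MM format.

19:56

1 October 2032 is a Friday, so the first Sunday is October 3 and the fourth is October 24.
1 February 2033 is a Tuesday, so the first Saturday is February 5 and the fourth is February 26.
Daylight saving runs 24 October 2032 – 26 February 2033; 11 March 2033 is outside that window, so Haleph Isles is on standard time at UTC−11:00.
19:56 Haleph Isles + 11h = 06:56 UTC (rolling into the next day, 12 March 2033).
1 March 2033 is a Tuesday, so the first Sunday is March 6.
1 September 2033 is a Thursday, so Sundays fall on 4, 11, 18, 25; the last is September 25.
At the standard offset (UTC−12:00), 06:56 UTC − 12h = 18:56 Velis District standard time (rolling into the previous day, 11 March 2033).
The standard-time date in Velis District, 11 March 2033, lies within the daylight-saving period (6 March – 25 September), so Velis District is on daylight time, UTC−11:00.
06:56 UTC − 11h = 19:56 Velis District (rolling into the previous day, 11 March 2033).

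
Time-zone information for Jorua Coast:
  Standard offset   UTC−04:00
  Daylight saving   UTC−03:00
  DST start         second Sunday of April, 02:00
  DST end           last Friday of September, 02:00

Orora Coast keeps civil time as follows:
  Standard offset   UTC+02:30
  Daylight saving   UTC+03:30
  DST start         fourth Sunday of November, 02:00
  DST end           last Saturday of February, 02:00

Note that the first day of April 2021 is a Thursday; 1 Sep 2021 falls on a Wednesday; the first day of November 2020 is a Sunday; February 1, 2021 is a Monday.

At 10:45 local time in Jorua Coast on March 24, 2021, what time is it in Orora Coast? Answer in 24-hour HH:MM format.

1 April 2021 is a Thursday, so the first Sunday is April 4 and the second is April 11.
1 September 2021 is a Wednesday, so Fridays fall on 3, 10, 17, 24; the last is September 24.
March 24, 2021 is outside the daylight-saving period (11 April – 24 September), so Jorua Coast is on standard time, UTC−04:00.
10:45 Jorua Coast + 4h = 14:45 UTC.
1 November 2020 is a Sunday, so the first Sunday is November 1 and the fourth is November 22.
1 February 2021 is a Monday, so Saturdays fall on 6, 13, 20, 27; the last is February 27.
At the standard offset (UTC+02:30), 14:45 UTC + 2h30m = 17:15 Orora Coast standard time.
The standard-time date in Orora Coast, March 24, 2021, does not fall between 22 November 2020 and 27 February 2021, so daylight saving is not in effect and Orora Coast is at UTC+02:30.
14:45 UTC + 2h30m = 17:15 Orora Coast.

17:15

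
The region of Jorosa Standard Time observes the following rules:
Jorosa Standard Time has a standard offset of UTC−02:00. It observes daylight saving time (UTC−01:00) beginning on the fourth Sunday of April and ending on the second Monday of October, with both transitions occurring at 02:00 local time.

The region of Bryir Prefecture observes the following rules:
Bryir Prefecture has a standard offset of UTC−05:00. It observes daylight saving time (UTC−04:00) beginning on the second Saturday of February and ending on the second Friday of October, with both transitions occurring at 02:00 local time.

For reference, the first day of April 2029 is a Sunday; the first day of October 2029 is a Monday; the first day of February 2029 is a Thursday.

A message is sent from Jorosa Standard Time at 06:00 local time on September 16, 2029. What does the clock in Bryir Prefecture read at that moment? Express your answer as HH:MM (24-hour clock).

1 April 2029 is a Sunday, so the first Sunday is April 1 and the fourth is April 22.
1 October 2029 is a Monday, so the first Monday is October 1 and the second is October 8.
September 16, 2029 lies within the daylight-saving period (22 April – 8 October), so Jorosa Standard Time is on daylight time, UTC−01:00.
06:00 Jorosa Standard Time + 1h = 07:00 UTC.
1 February 2029 is a Thursday, so the first Saturday is February 3 and the second is February 10.
1 October 2029 is a Monday, so the first Friday is October 5 and the second is October 12.
At the standard offset (UTC−05:00), 07:00 UTC − 5h = 02:00 Bryir Prefecture standard time.
Daylight saving runs 10 February – 12 October; the standard-time date in Bryir Prefecture, September 16, 2029, is inside that window, so Bryir Prefecture is at UTC−04:00.
07:00 UTC − 4h = 03:00 Bryir Prefecture.

03:00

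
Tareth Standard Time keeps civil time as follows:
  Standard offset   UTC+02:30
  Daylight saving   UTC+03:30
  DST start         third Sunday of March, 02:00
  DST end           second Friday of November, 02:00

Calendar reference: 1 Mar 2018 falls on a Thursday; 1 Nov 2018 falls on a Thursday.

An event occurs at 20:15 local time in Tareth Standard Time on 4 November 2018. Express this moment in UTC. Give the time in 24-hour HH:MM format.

1 March 2018 is a Thursday, so the first Sunday is March 4 and the third is March 18.
1 November 2018 is a Thursday, so the first Friday is November 2 and the second is November 9.
4 November 2018 falls between 18 March and 9 November, so daylight saving is in effect and Tareth Standard Time is at UTC+03:30.
20:15 local − 3h30m = 16:45 UTC.

16:45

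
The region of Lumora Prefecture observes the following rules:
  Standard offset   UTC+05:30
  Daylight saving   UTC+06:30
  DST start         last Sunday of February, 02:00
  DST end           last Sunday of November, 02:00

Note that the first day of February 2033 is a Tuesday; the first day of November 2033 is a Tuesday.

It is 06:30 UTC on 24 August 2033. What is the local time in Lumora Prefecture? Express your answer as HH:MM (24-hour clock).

1 February 2033 is a Tuesday, so Sundays fall on 6, 13, 20, 27; the last is February 27.
1 November 2033 is a Tuesday, so Sundays fall on 6, 13, 20, 27; the last is November 27.
At the standard offset (UTC+05:30), 06:30 UTC + 5h30m = 12:00 Lumora Prefecture standard time.
The standard-time date in Lumora Prefecture, 24 August 2033, lies within the daylight-saving period (27 February – 27 November), so Lumora Prefecture is on daylight time, UTC+06:30.
06:30 UTC + 6h30m = 13:00 local.

13:00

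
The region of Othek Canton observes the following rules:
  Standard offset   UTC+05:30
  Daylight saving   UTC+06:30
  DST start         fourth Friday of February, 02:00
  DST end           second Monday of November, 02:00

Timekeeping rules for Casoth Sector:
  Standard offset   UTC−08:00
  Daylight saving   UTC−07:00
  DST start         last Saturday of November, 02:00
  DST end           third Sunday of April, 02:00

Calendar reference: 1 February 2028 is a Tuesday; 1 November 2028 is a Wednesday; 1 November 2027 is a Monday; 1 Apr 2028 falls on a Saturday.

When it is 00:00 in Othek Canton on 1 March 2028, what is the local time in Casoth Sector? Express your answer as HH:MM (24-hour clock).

10:30

1 February 2028 is a Tuesday, so the first Friday is February 4 and the fourth is February 25.
1 November 2028 is a Wednesday, so the first Monday is November 6 and the second is November 13.
Daylight saving runs 25 February – 13 November; 1 March 2028 is inside that window, so Othek Canton is at UTC+06:30.
00:00 Othek Canton − 6h30m = 17:30 UTC (rolling into the previous day, 29 February 2028).
1 November 2027 is a Monday, so Saturdays fall on 6, 13, 20, 27; the last is November 27.
1 April 2028 is a Saturday, so the first Sunday is April 2 and the third is April 16.
At the standard offset (UTC−08:00), 17:30 UTC − 8h = 09:30 Casoth Sector standard time.
The standard-time date in Casoth Sector, 29 February 2028, lies within the daylight-saving period (27 November 2027 – 16 April 2028), so Casoth Sector is on daylight time, UTC−07:00.
17:30 UTC − 7h = 10:30 Casoth Sector.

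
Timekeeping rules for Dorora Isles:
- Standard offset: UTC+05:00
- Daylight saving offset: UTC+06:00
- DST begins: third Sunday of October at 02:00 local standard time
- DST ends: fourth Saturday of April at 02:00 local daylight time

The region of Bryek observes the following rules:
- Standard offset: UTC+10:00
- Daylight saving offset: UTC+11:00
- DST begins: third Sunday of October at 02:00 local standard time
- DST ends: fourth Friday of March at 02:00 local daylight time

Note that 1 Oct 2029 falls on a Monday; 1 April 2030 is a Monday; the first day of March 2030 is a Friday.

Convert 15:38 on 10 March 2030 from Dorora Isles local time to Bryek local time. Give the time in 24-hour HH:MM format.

20:38

1 October 2029 is a Monday, so the first Sunday is October 7 and the third is October 21.
1 April 2030 is a Monday, so the first Saturday is April 6 and the fourth is April 27.
10 March 2030 falls between 21 October 2029 and 27 April 2030, so daylight saving is in effect and Dorora Isles is at UTC+06:00.
15:38 Dorora Isles − 6h = 09:38 UTC.
1 October 2029 is a Monday, so the first Sunday is October 7 and the third is October 21.
1 March 2030 is a Friday, so the first Friday is March 1 and the fourth is March 22.
At the standard offset (UTC+10:00), 09:38 UTC + 10h = 19:38 Bryek standard time.
The standard-time date in Bryek, 10 March 2030, falls between 21 October 2029 and 22 March 2030, so daylight saving is in effect and Bryek is at UTC+11:00.
09:38 UTC + 11h = 20:38 Bryek.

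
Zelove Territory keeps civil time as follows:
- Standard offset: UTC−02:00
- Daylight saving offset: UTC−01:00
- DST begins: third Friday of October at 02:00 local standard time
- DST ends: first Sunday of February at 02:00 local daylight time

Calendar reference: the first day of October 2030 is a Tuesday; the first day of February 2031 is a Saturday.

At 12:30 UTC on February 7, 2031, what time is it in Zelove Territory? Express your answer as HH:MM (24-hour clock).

10:30

1 October 2030 is a Tuesday, so the first Friday is October 4 and the third is October 18.
1 February 2031 is a Saturday, so the first Sunday is February 2.
At the standard offset (UTC−02:00), 12:30 UTC − 2h = 10:30 Zelove Territory standard time.
Daylight saving runs 18 October 2030 – 2 February 2031; the standard-time date in Zelove Territory, February 7, 2031, is outside that window, so Zelove Territory is on standard time at UTC−02:00.
12:30 UTC − 2h = 10:30 local.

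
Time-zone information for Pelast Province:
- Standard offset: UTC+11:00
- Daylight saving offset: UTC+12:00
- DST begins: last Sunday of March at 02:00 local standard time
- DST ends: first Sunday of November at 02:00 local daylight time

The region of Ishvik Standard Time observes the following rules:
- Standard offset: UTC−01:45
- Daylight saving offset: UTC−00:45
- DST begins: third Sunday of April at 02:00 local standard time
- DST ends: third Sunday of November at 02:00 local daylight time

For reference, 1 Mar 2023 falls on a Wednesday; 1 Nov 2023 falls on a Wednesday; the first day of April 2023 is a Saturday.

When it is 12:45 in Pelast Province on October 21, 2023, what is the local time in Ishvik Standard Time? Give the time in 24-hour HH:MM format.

00:00

1 March 2023 is a Wednesday, so Sundays fall on 5, 12, 19, 26; the last is March 26.
1 November 2023 is a Wednesday, so the first Sunday is November 5.
October 21, 2023 falls between 26 March and 5 November, so daylight saving is in effect and Pelast Province is at UTC+12:00.
12:45 Pelast Province − 12h = 00:45 UTC.
1 April 2023 is a Saturday, so the first Sunday is April 2 and the third is April 16.
1 November 2023 is a Wednesday, so the first Sunday is November 5 and the third is November 19.
At the standard offset (UTC−01:45), 00:45 UTC − 1h45m = 23:00 Ishvik Standard Time standard time (rolling into the previous day, 20 October 2023).
The standard-time date in Ishvik Standard Time, October 20, 2023, falls between 16 April and 19 November, so daylight saving is in effect and Ishvik Standard Time is at UTC−00:45.
00:45 UTC − 0h45m = 00:00 Ishvik Standard Time.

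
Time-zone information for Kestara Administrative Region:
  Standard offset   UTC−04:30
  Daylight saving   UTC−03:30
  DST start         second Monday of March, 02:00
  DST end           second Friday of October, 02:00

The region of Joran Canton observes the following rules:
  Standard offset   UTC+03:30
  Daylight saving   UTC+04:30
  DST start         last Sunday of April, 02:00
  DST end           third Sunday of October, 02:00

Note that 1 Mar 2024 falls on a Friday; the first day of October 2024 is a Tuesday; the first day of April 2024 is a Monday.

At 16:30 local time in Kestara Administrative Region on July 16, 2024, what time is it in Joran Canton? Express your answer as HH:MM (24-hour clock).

00:30

1 March 2024 is a Friday, so the first Monday is March 4 and the second is March 11.
1 October 2024 is a Tuesday, so the first Friday is October 4 and the second is October 11.
Daylight saving runs 11 March – 11 October; July 16, 2024 is inside that window, so Kestara Administrative Region is at UTC−03:30.
16:30 Kestara Administrative Region + 3h30m = 20:00 UTC.
1 April 2024 is a Monday, so Sundays fall on 7, 14, 21, 28; the last is April 28.
1 October 2024 is a Tuesday, so the first Sunday is October 6 and the third is October 20.
At the standard offset (UTC+03:30), 20:00 UTC + 3h30m = 23:30 Joran Canton standard time.
The standard-time date in Joran Canton, July 16, 2024, falls between 28 April and 20 October, so daylight saving is in effect and Joran Canton is at UTC+04:30.
20:00 UTC + 4h30m = 00:30 Joran Canton (rolling into the next day, 17 July 2024).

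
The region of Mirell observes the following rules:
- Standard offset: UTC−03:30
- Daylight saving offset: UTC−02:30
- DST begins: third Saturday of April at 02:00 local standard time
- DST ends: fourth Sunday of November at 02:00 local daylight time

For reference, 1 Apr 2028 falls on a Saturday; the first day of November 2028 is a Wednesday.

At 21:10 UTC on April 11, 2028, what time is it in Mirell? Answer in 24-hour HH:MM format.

1 April 2028 is a Saturday, so the first Saturday is April 1 and the third is April 15.
1 November 2028 is a Wednesday, so the first Sunday is November 5 and the fourth is November 26.
At the standard offset (UTC−03:30), 21:10 UTC − 3h30m = 17:40 Mirell standard time.
The standard-time date in Mirell, April 11, 2028, is outside the daylight-saving period (15 April – 26 November), so Mirell is on standard time, UTC−03:30.
21:10 UTC − 3h30m = 17:40 local.

17:40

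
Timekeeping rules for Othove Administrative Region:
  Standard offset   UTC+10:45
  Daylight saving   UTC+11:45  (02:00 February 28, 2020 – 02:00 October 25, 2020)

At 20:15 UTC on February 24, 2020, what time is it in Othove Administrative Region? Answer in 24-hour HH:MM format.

07:00

At the standard offset (UTC+10:45), 20:15 UTC + 10h45m = 07:00 Othove Administrative Region standard time (rolling into the next day, 25 February 2020).
Daylight saving runs 28 February – 25 October; the standard-time date in Othove Administrative Region, February 25, 2020, is outside that window, so Othove Administrative Region is on standard time at UTC+10:45.
20:15 UTC + 10h45m = 07:00 local (rolling into the next day, 25 February 2020).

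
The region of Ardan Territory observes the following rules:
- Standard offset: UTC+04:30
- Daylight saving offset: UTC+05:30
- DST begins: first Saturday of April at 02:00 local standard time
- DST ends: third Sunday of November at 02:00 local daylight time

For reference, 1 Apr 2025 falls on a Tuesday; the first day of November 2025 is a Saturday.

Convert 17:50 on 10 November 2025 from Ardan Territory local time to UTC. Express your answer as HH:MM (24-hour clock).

12:20

1 April 2025 is a Tuesday, so the first Saturday is April 5.
1 November 2025 is a Saturday, so the first Sunday is November 2 and the third is November 16.
10 November 2025 falls between 5 April and 16 November, so daylight saving is in effect and Ardan Territory is at UTC+05:30.
17:50 local − 5h30m = 12:20 UTC.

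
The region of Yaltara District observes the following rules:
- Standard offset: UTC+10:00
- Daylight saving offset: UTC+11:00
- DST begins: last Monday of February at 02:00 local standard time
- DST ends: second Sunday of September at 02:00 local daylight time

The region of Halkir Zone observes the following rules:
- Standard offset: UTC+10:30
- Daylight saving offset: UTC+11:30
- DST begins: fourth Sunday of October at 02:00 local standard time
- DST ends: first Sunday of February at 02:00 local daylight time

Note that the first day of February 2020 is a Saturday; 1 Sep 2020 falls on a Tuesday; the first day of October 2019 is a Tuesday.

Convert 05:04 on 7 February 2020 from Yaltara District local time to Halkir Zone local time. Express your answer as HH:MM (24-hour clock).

05:34

1 February 2020 is a Saturday, so Mondays fall on 3, 10, 17, 24; the last is February 24.
1 September 2020 is a Tuesday, so the first Sunday is September 6 and the second is September 13.
7 February 2020 is outside the daylight-saving period (24 February – 13 September), so Yaltara District is on standard time, UTC+10:00.
05:04 Yaltara District − 10h = 19:04 UTC (rolling into the previous day, 6 February 2020).
1 October 2019 is a Tuesday, so the first Sunday is October 6 and the fourth is October 27.
1 February 2020 is a Saturday, so the first Sunday is February 2.
At the standard offset (UTC+10:30), 19:04 UTC + 10h30m = 05:34 Halkir Zone standard time (rolling into the next day, 7 February 2020).
The standard-time date in Halkir Zone, 7 February 2020, is outside the daylight-saving period (27 October 2019 – 2 February 2020), so Halkir Zone is on standard time, UTC+10:30.
19:04 UTC + 10h30m = 05:34 Halkir Zone (rolling into the next day, 7 February 2020).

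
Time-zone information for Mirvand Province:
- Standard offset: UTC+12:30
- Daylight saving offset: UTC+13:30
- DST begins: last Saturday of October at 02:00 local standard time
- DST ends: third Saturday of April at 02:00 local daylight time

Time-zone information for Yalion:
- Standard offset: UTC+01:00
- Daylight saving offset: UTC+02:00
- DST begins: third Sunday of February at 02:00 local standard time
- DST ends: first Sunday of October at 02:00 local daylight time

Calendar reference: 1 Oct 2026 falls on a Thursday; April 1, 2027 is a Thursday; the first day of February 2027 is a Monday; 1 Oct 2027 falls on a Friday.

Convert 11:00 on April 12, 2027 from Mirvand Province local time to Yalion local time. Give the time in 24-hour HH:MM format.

23:30

1 October 2026 is a Thursday, so Saturdays fall on 3, 10, 17, 24, 31; the last is October 31.
1 April 2027 is a Thursday, so the first Saturday is April 3 and the third is April 17.
April 12, 2027 lies within the daylight-saving period (31 October 2026 – 17 April 2027), so Mirvand Province is on daylight time, UTC+13:30.
11:00 Mirvand Province − 13h30m = 21:30 UTC (rolling into the previous day, 11 April 2027).
1 February 2027 is a Monday, so the first Sunday is February 7 and the third is February 21.
1 October 2027 is a Friday, so the first Sunday is October 3.
At the standard offset (UTC+01:00), 21:30 UTC + 1h = 22:30 Yalion standard time.
The standard-time date in Yalion, April 11, 2027, falls between 21 February and 3 October, so daylight saving is in effect and Yalion is at UTC+02:00.
21:30 UTC + 2h = 23:30 Yalion.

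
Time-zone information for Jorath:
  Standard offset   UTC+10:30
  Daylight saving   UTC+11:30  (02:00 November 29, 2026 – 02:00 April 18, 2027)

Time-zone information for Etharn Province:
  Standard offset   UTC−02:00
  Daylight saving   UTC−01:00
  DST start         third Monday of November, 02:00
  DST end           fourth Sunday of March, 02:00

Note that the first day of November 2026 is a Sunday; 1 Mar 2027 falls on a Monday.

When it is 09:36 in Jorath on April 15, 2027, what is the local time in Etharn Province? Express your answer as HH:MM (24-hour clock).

20:06

April 15, 2027 lies within the daylight-saving period (29 November 2026 – 18 April 2027), so Jorath is on daylight time, UTC+11:30.
09:36 Jorath − 11h30m = 22:06 UTC (rolling into the previous day, 14 April 2027).
1 November 2026 is a Sunday, so the first Monday is November 2 and the third is November 16.
1 March 2027 is a Monday, so the first Sunday is March 7 and the fourth is March 28.
At the standard offset (UTC−02:00), 22:06 UTC − 2h = 20:06 Etharn Province standard time.
Daylight saving runs 16 November 2026 – 28 March 2027; the standard-time date in Etharn Province, April 14, 2027, is outside that window, so Etharn Province is on standard time at UTC−02:00.
22:06 UTC − 2h = 20:06 Etharn Province.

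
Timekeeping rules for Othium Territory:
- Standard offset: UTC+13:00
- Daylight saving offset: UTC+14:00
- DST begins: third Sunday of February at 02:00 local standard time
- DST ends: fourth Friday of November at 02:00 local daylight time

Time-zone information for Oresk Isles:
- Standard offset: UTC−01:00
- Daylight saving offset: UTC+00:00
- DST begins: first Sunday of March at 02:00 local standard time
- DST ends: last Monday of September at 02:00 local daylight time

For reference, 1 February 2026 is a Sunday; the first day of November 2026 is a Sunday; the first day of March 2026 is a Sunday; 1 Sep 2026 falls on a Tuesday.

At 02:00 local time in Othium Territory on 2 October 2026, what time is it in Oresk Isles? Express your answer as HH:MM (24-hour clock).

11:00

1 February 2026 is a Sunday, so the first Sunday is February 1 and the third is February 15.
1 November 2026 is a Sunday, so the first Friday is November 6 and the fourth is November 27.
Daylight saving runs 15 February – 27 November; 2 October 2026 is inside that window, so Othium Territory is at UTC+14:00.
02:00 Othium Territory − 14h = 12:00 UTC (rolling into the previous day, 1 October 2026).
1 March 2026 is a Sunday, so the first Sunday is March 1.
1 September 2026 is a Tuesday, so Mondays fall on 7, 14, 21, 28; the last is September 28.
At the standard offset (UTC−01:00), 12:00 UTC − 1h = 11:00 Oresk Isles standard time.
Daylight saving runs 1 March – 28 September; the standard-time date in Oresk Isles, 1 October 2026, is outside that window, so Oresk Isles is on standard time at UTC−01:00.
12:00 UTC − 1h = 11:00 Oresk Isles.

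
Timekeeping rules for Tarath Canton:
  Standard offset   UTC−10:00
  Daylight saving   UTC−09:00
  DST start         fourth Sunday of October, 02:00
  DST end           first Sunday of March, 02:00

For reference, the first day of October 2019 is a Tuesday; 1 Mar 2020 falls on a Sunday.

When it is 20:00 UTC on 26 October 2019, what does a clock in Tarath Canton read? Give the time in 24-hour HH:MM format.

1 October 2019 is a Tuesday, so the first Sunday is October 6 and the fourth is October 27.
1 March 2020 is a Sunday, so the first Sunday is March 1.
At the standard offset (UTC−10:00), 20:00 UTC − 10h = 10:00 Tarath Canton standard time.
The standard-time date in Tarath Canton, 26 October 2019, is outside the daylight-saving period (27 October 2019 – 1 March 2020), so Tarath Canton is on standard time, UTC−10:00.
20:00 UTC − 10h = 10:00 local.

10:00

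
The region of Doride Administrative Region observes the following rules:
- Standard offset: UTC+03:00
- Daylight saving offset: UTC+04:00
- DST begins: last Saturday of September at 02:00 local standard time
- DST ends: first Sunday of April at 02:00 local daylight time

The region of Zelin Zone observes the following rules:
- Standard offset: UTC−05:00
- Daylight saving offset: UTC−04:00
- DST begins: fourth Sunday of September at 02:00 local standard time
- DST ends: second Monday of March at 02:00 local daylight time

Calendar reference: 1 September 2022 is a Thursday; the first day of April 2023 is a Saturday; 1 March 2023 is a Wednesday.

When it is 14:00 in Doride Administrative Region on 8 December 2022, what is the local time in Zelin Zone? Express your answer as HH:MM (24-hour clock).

1 September 2022 is a Thursday, so Saturdays fall on 3, 10, 17, 24; the last is September 24.
1 April 2023 is a Saturday, so the first Sunday is April 2.
Daylight saving runs 24 September 2022 – 2 April 2023; 8 December 2022 is inside that window, so Doride Administrative Region is at UTC+04:00.
14:00 Doride Administrative Region − 4h = 10:00 UTC.
1 September 2022 is a Thursday, so the first Sunday is September 4 and the fourth is September 25.
1 March 2023 is a Wednesday, so the first Monday is March 6 and the second is March 13.
At the standard offset (UTC−05:00), 10:00 UTC − 5h = 05:00 Zelin Zone standard time.
The standard-time date in Zelin Zone, 8 December 2022, lies within the daylight-saving period (25 September 2022 – 13 March 2023), so Zelin Zone is on daylight time, UTC−04:00.
10:00 UTC − 4h = 06:00 Zelin Zone.

06:00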